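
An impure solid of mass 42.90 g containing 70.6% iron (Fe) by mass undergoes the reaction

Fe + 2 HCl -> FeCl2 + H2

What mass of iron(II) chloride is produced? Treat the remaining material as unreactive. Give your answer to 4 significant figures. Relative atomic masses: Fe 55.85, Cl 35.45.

68.74 g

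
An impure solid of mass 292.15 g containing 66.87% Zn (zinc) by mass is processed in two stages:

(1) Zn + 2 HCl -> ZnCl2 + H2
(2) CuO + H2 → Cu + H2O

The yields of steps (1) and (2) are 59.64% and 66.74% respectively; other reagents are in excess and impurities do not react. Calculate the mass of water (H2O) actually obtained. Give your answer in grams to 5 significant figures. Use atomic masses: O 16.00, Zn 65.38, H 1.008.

21.428 g

Pure Zn = 292.15 × 0.6687 = 195.361 g.
M(Zn) = 65.38 g/mol.
M(H2O) = 2(1.008) + 16.00 = 18.016 g/mol.
n(Zn) = 195.361 / 65.38 = 2.98808 mol.
Step 1 (Zn:H2 = 1:1): theoretical n(H2) = 2.98808 mol; at 59.64% yield, n(H2) = 1.78209 mol.
Step 2 (H2:H2O = 1:1): theoretical n(H2O) = 1.78209 mol, so theoretical mass = 1.78209 × 18.016 = 32.1062 g.
At 66.74% yield, actual mass of H2O = 32.1062 × 0.6674 = 21.4276 g.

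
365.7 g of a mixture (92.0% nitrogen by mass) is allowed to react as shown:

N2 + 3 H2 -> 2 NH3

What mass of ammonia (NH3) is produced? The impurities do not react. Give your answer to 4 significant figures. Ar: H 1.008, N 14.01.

Mass of pure N2 = 365.7 g × 0.920 = 336.44 g.
M(N2) = 2(14.01) = 28.02 g/mol.
M(NH3) = 14.01 + 3(1.008) = 17.034 g/mol.
n(N2) = 336.44 g / 28.02 g/mol = 12.007 mol.
From the equation the N2:NH3 mole ratio is 1:2, so n(NH3) = 12.007 × 2/1 = 24.015 mol.
Mass of NH3 = 24.015 mol × 17.034 g/mol = 409.06 g.

409.1 g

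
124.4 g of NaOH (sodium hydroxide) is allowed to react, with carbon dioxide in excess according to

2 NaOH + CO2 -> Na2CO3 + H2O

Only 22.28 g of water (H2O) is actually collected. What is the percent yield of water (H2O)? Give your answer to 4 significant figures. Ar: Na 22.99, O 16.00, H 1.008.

M(NaOH) = 22.99 + 16.00 + 1.008 = 39.998 g/mol.
M(H2O) = 2(1.008) + 16.00 = 18.016 g/mol.
n(NaOH) = 124.40 g / 39.998 g/mol = 3.1102 mol.
From the equation the NaOH:H2O mole ratio is 2:1, so n(H2O) = 3.1102 × 1/2 = 1.5551 mol.
Mass of H2O = 1.5551 mol × 18.016 g/mol = 28.016 g.
This is the theoretical yield. Percent yield = 22.28 g / 28.016 g × 100% = 79.525%.

79.53 %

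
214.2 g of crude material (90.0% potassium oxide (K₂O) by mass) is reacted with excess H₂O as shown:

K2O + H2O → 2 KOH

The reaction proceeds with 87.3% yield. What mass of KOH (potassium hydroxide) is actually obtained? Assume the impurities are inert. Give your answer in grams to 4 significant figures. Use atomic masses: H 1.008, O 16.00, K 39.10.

200.5 g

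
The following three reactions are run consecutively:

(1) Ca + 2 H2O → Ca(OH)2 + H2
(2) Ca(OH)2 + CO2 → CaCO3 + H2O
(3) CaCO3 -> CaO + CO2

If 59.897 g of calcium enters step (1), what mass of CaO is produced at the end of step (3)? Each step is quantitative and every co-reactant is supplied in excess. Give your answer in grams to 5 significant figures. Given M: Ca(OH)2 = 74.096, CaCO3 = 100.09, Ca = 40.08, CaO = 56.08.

83.808 g

n(Ca) = 59.897 / 40.08 = 1.49444 mol.
Reaction (1): Ca→Ca(OH)2 ratio 1:1 ⇒ n(Ca(OH)2) = 1.49444 mol.
Reaction (2): Ca(OH)2→CaCO3 ratio 1:1 ⇒ n(CaCO3) = 1.49444 mol.
Reaction (3): CaCO3→CaO ratio 1:1 ⇒ n(CaO) = 1.49444 mol.
Mass of CaO = 1.49444 × 56.08 = 83.8080 g.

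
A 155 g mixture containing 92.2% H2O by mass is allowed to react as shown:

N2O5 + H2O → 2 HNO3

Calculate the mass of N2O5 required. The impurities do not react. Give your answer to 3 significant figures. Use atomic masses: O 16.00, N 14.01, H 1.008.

Mass of pure H2O = 155 g × 0.922 = 142.9 g.
M(H2O) = 2(1.008) + 16.00 = 18.016 g/mol.
M(N2O5) = 2(14.01) + 5(16.00) = 108.02 g/mol.
n(H2O) = 142.9 g / 18.016 g/mol = 7.932 mol.
From the equation the H2O:N2O5 mole ratio is 1:1, so n(N2O5) = 7.932 × 1/1 = 7.932 mol.
Mass of N2O5 = 7.932 mol × 108.02 g/mol = 856.9 g.

857 g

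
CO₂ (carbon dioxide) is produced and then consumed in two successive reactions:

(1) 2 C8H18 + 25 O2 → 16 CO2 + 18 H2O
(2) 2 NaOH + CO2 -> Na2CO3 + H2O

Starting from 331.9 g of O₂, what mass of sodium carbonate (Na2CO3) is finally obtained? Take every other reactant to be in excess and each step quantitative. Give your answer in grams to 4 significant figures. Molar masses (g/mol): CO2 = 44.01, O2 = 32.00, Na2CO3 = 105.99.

703.6 g

n(O2) = 331.90 / 32.00 = 10.372 mol.
Step 1 gives a 25:16 ratio of O2 to CO2, so n(CO2) = 6.6380 mol.
In step 2 the CO2:Na2CO3 ratio is 1:1, so n(Na2CO3) = 6.6380 mol.
Mass of Na2CO3 = 6.6380 × 105.99 = 703.56 g.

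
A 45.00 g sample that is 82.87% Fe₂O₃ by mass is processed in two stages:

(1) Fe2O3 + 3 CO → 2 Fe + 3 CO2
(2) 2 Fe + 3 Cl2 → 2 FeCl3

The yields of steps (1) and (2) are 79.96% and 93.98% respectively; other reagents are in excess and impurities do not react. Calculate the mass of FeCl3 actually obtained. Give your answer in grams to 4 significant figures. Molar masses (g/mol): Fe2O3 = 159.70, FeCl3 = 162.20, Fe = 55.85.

56.92 g

Pure Fe2O3 = 45.00 × 0.8287 = 37.291 g.
n(Fe2O3) = 37.291 / 159.70 = 0.23351 mol.
Step 1 (Fe2O3:Fe = 1:2): theoretical n(Fe) = 0.46702 mol; at 79.96% yield, n(Fe) = 0.37343 mol.
Step 2 (Fe:FeCl3 = 2:2): theoretical n(FeCl3) = 0.37343 mol, so theoretical mass = 0.37343 × 162.20 = 60.570 g.
At 93.98% yield, actual mass of FeCl3 = 60.570 × 0.9398 = 56.924 g.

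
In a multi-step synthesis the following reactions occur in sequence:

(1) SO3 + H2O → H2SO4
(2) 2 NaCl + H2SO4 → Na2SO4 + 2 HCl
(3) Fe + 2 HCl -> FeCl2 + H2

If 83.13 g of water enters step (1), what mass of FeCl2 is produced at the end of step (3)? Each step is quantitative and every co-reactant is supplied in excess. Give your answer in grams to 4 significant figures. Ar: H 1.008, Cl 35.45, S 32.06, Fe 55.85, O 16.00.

M(H2O) = 2(1.008) + 16.00 = 18.016 g/mol.
M(FeCl2) = 55.85 + 2(35.45) = 126.75 g/mol.
n(H2O) = 83.13 / 18.016 = 4.6142 mol.
Reaction (1): H2O→H2SO4 ratio 1:1 ⇒ n(H2SO4) = 4.6142 mol.
Reaction (2): H2SO4→HCl ratio 1:2 ⇒ n(HCl) = 9.2285 mol.
Reaction (3): HCl→FeCl2 ratio 2:1 ⇒ n(FeCl2) = 4.6142 mol.
Mass of FeCl2 = 4.6142 × 126.75 = 584.85 g.

584.9 g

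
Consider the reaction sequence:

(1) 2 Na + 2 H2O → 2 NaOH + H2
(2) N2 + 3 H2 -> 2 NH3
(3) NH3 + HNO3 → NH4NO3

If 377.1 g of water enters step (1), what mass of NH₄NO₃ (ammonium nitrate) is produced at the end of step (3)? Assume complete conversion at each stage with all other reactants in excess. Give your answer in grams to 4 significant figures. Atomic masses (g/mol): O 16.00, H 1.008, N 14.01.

M(H2O) = 2(1.008) + 16.00 = 18.016 g/mol.
M(NH4NO3) = 2(14.01) + 4(1.008) + 3(16.00) = 80.052 g/mol.
n(H2O) = 377.1 / 18.016 = 20.931 mol.
Reaction (1): H2O→H2 ratio 2:1 ⇒ n(H2) = 10.466 mol.
Reaction (2): H2→NH3 ratio 3:2 ⇒ n(NH3) = 6.9771 mol.
Reaction (3): NH3→NH4NO3 ratio 1:1 ⇒ n(NH4NO3) = 6.9771 mol.
Mass of NH4NO3 = 6.9771 × 80.052 = 558.53 g.

558.5 g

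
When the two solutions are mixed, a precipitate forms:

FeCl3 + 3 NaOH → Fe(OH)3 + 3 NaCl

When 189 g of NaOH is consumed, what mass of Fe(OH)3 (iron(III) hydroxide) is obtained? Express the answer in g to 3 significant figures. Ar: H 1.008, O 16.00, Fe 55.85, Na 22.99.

168 g

M(NaOH) = 22.99 + 16.00 + 1.008 = 39.998 g/mol.
M(Fe(OH)3) = 55.85 + 3(16.00) + 3(1.008) = 106.874 g/mol.
n(NaOH) = 189.0 g / 39.998 g/mol = 4.725 mol.
From the equation the NaOH:Fe(OH)3 mole ratio is 3:1, so n(Fe(OH)3) = 4.725 × 1/3 = 1.575 mol.
Mass of Fe(OH)3 = 1.575 mol × 106.874 g/mol = 168.3 g.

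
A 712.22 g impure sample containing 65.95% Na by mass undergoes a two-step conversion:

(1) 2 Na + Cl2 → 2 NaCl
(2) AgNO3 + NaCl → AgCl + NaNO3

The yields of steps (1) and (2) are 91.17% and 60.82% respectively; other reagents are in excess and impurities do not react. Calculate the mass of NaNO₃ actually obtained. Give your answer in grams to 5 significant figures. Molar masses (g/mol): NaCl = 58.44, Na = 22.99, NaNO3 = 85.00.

962.96 g

Pure Na = 712.22 × 0.6595 = 469.709 g.
n(Na) = 469.709 / 22.99 = 20.4310 mol.
Step 1 (Na:NaCl = 2:2): theoretical n(NaCl) = 20.4310 mol; at 91.17% yield, n(NaCl) = 18.6270 mol.
Step 2 (NaCl:NaNO3 = 1:1): theoretical n(NaNO3) = 18.6270 mol, so theoretical mass = 18.6270 × 85.00 = 1583.29 g.
At 60.82% yield, actual mass of NaNO3 = 1583.29 × 0.6082 = 962.958 g.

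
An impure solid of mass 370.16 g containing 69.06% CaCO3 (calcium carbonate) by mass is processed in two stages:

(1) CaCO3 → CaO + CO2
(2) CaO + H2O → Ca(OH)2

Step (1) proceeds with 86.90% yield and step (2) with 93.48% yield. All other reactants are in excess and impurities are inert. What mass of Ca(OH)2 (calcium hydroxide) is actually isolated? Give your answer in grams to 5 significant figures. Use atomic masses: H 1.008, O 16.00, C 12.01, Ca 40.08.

Pure CaCO3 = 370.16 × 0.6906 = 255.632 g.
M(CaCO3) = 40.08 + 12.01 + 3(16.00) = 100.09 g/mol.
M(Ca(OH)2) = 40.08 + 2(16.00) + 2(1.008) = 74.096 g/mol.
n(CaCO3) = 255.632 / 100.09 = 2.55403 mol.
Step 1 (CaCO3:CaO = 1:1): theoretical n(CaO) = 2.55403 mol; at 86.90% yield, n(CaO) = 2.21945 mol.
Step 2 (CaO:Ca(OH)2 = 1:1): theoretical n(Ca(OH)2) = 2.21945 mol, so theoretical mass = 2.21945 × 74.096 = 164.452 g.
At 93.48% yield, actual mass of Ca(OH)2 = 164.452 × 0.9348 = 153.730 g.

153.73 g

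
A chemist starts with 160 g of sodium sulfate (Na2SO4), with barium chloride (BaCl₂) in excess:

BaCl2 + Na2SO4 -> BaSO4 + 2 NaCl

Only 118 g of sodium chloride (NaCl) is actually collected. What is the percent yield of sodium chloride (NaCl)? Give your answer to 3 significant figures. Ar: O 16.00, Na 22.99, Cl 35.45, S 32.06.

M(Na2SO4) = 2(22.99) + 32.06 + 4(16.00) = 142.04 g/mol.
M(NaCl) = 22.99 + 35.45 = 58.44 g/mol.
n(Na2SO4) = 160.0 g / 142.04 g/mol = 1.126 mol.
From the equation the Na2SO4:NaCl mole ratio is 1:2, so n(NaCl) = 1.126 × 2/1 = 2.253 mol.
Mass of NaCl = 2.253 mol × 58.44 g/mol = 131.7 g.
This is the theoretical yield. Percent yield = 118 g / 131.7 g × 100% = 89.63%.

89.6 %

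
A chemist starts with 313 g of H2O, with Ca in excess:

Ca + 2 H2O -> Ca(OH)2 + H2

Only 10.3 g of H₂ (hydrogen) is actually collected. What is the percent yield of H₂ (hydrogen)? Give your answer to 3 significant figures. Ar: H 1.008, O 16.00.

58.8 %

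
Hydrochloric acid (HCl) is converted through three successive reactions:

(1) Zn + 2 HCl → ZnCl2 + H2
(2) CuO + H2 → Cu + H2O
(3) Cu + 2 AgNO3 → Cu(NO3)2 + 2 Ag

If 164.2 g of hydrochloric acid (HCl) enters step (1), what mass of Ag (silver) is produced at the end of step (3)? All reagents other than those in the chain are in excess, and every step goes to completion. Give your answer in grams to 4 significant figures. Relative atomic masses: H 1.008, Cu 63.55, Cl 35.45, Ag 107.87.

485.8 g

M(HCl) = 1.008 + 35.45 = 36.458 g/mol.
M(Ag) = 107.87 g/mol.
n(HCl) = 164.2 / 36.458 = 4.5038 mol.
Reaction (1): HCl→H2 ratio 2:1 ⇒ n(H2) = 2.2519 mol.
Reaction (2): H2→Cu ratio 1:1 ⇒ n(Cu) = 2.2519 mol.
Reaction (3): Cu→Ag ratio 1:2 ⇒ n(Ag) = 4.5038 mol.
Mass of Ag = 4.5038 × 107.87 = 485.83 g.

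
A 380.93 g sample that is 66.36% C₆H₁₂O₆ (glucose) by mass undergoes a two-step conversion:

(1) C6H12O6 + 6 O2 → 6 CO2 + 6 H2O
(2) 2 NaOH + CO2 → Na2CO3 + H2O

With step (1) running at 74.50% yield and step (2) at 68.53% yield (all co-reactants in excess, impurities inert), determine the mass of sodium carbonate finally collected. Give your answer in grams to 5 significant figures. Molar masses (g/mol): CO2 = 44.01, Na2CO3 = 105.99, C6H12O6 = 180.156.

Pure C6H12O6 = 380.93 × 0.6636 = 252.785 g.
n(C6H12O6) = 252.785 / 180.156 = 1.40315 mol.
Step 1 (C6H12O6:CO2 = 1:6): theoretical n(CO2) = 8.41888 mol; at 74.50% yield, n(CO2) = 6.27206 mol.
Step 2 (CO2:Na2CO3 = 1:1): theoretical n(Na2CO3) = 6.27206 mol, so theoretical mass = 6.27206 × 105.99 = 664.776 g.
At 68.53% yield, actual mass of Na2CO3 = 664.776 × 0.6853 = 455.571 g.

455.57 g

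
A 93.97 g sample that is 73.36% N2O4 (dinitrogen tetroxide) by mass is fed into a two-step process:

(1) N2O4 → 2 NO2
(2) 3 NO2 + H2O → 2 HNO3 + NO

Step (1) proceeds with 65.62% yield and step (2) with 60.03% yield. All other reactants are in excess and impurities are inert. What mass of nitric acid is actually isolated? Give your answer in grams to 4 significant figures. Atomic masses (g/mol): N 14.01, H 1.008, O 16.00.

24.80 g

Pure N2O4 = 93.97 × 0.7336 = 68.936 g.
M(N2O4) = 2(14.01) + 4(16.00) = 92.02 g/mol.
M(HNO3) = 1.008 + 14.01 + 3(16.00) = 63.018 g/mol.
n(N2O4) = 68.936 / 92.02 = 0.74915 mol.
Step 1 (N2O4:NO2 = 1:2): theoretical n(NO2) = 1.4983 mol; at 65.62% yield, n(NO2) = 0.98318 mol.
Step 2 (NO2:HNO3 = 3:2): theoretical n(HNO3) = 0.65545 mol, so theoretical mass = 0.65545 × 63.018 = 41.305 g.
At 60.03% yield, actual mass of HNO3 = 41.305 × 0.6003 = 24.796 g.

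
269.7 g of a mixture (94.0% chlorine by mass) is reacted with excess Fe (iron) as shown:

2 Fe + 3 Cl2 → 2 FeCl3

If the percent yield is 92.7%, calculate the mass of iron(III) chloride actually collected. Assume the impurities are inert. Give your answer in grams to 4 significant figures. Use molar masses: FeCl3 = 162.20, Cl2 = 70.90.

358.4 g

Pure Cl2 available = 269.7 g × 0.940 = 253.52 g.
n(Cl2) = 253.52 g / 70.90 g/mol = 3.5757 mol.
From the equation the Cl2:FeCl3 mole ratio is 3:2, so n(FeCl3) = 3.5757 × 2/3 = 2.3838 mol.
Mass of FeCl3 = 2.3838 mol × 162.20 g/mol = 386.65 g.
Actual mass collected = 386.65 g × 0.927 = 358.43 g.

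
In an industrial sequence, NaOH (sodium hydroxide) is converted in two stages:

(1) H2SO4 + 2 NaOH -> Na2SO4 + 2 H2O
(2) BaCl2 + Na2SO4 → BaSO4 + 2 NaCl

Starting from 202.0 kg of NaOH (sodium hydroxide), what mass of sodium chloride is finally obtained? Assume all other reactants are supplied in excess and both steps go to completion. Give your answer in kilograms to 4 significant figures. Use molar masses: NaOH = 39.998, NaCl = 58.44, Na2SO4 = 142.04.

295.1 kg

202.0 kg = 202000 g.
n(NaOH) = 202000 / 39.998 = 5050.3 mol.
Step 1 gives a 2:1 ratio of NaOH to Na2SO4, so n(Na2SO4) = 2525.1 mol.
In step 2 the Na2SO4:NaCl ratio is 1:2, so n(NaCl) = 5050.3 mol.
Mass of NaCl = 5050.3 × 58.44 = 295140 g = 295.1 kg.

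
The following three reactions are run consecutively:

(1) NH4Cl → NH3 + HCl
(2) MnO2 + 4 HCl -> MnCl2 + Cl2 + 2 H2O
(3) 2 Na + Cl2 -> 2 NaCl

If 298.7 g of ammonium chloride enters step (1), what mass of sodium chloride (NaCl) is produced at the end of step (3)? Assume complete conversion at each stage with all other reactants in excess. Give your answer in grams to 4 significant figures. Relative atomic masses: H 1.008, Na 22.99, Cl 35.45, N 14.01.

M(NH4Cl) = 14.01 + 4(1.008) + 35.45 = 53.492 g/mol.
M(NaCl) = 22.99 + 35.45 = 58.44 g/mol.
n(NH4Cl) = 298.7 / 53.492 = 5.5840 mol.
Reaction (1): NH4Cl→HCl ratio 1:1 ⇒ n(HCl) = 5.5840 mol.
Reaction (2): HCl→Cl2 ratio 4:1 ⇒ n(Cl2) = 1.3960 mol.
Reaction (3): Cl2→NaCl ratio 1:2 ⇒ n(NaCl) = 2.7920 mol.
Mass of NaCl = 2.7920 × 58.44 = 163.16 g.

163.2 g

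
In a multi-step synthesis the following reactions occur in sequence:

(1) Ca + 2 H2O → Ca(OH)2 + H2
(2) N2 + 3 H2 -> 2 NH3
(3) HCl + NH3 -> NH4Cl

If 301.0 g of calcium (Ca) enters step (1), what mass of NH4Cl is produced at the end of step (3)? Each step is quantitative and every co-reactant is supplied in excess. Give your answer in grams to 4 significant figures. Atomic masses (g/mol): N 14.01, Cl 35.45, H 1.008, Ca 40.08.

267.8 g

M(Ca) = 40.08 g/mol.
M(NH4Cl) = 14.01 + 4(1.008) + 35.45 = 53.492 g/mol.
n(Ca) = 301.0 / 40.08 = 7.5100 mol.
Reaction (1): Ca→H2 ratio 1:1 ⇒ n(H2) = 7.5100 mol.
Reaction (2): H2→NH3 ratio 3:2 ⇒ n(NH3) = 5.0067 mol.
Reaction (3): NH3→NH4Cl ratio 1:1 ⇒ n(NH4Cl) = 5.0067 mol.
Mass of NH4Cl = 5.0067 × 53.492 = 267.82 g.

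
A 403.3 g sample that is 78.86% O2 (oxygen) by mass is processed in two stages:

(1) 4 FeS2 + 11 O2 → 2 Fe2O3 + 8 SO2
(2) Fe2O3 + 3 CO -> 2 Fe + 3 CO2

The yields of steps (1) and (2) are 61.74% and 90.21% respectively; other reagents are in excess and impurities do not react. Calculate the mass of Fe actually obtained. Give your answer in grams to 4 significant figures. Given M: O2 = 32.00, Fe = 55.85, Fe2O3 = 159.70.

Pure O2 = 403.3 × 0.7886 = 318.04 g.
n(O2) = 318.04 / 32.00 = 9.9388 mol.
Step 1 (O2:Fe2O3 = 11:2): theoretical n(Fe2O3) = 1.8071 mol; at 61.74% yield, n(Fe2O3) = 1.1157 mol.
Step 2 (Fe2O3:Fe = 1:2): theoretical n(Fe) = 2.2314 mol, so theoretical mass = 2.2314 × 55.85 = 124.62 g.
At 90.21% yield, actual mass of Fe = 124.62 × 0.9021 = 112.42 g.

112.4 g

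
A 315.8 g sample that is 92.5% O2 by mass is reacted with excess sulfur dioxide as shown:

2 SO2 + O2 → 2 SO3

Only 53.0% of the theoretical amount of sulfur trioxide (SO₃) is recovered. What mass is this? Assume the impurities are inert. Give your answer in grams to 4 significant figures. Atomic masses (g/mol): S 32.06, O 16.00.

774.7 g

Pure O2 available = 315.8 g × 0.925 = 292.12 g.
M(O2) = 2(16.00) = 32.00 g/mol.
M(SO3) = 32.06 + 3(16.00) = 80.06 g/mol.
n(O2) = 292.12 g / 32.00 g/mol = 9.1286 mol.
From the equation the O2:SO3 mole ratio is 1:2, so n(SO3) = 9.1286 × 2/1 = 18.257 mol.
Mass of SO3 = 18.257 mol × 80.06 g/mol = 1461.7 g.
Actual mass collected = 1461.7 g × 0.530 = 774.69 g.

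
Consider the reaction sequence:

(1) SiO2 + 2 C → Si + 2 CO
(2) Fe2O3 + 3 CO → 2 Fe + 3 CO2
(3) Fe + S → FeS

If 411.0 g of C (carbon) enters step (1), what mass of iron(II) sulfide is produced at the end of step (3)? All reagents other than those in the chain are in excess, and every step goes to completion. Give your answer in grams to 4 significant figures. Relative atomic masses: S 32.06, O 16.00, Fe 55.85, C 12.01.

2006 g

M(C) = 12.01 g/mol.
M(FeS) = 55.85 + 32.06 = 87.91 g/mol.
n(C) = 411.0 / 12.01 = 34.221 mol.
Reaction (1): C→CO ratio 2:2 ⇒ n(CO) = 34.221 mol.
Reaction (2): CO→Fe ratio 3:2 ⇒ n(Fe) = 22.814 mol.
Reaction (3): Fe→FeS ratio 1:1 ⇒ n(FeS) = 22.814 mol.
Mass of FeS = 22.814 × 87.91 = 2005.6 g.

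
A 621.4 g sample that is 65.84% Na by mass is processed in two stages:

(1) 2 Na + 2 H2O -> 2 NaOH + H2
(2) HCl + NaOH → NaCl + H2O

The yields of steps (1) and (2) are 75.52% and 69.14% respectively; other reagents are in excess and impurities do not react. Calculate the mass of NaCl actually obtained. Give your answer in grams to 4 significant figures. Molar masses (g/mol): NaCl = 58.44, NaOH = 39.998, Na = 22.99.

543.0 g

Pure Na = 621.4 × 0.6584 = 409.13 g.
n(Na) = 409.13 / 22.99 = 17.796 mol.
Step 1 (Na:NaOH = 2:2): theoretical n(NaOH) = 17.796 mol; at 75.52% yield, n(NaOH) = 13.440 mol.
Step 2 (NaOH:NaCl = 1:1): theoretical n(NaCl) = 13.440 mol, so theoretical mass = 13.440 × 58.44 = 785.41 g.
At 69.14% yield, actual mass of NaCl = 785.41 × 0.6914 = 543.03 g.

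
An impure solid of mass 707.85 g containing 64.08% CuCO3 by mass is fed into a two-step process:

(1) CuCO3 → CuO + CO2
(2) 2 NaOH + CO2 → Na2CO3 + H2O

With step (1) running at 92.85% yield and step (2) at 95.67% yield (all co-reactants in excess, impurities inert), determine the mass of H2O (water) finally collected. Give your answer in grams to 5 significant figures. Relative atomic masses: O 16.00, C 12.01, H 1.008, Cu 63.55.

Pure CuCO3 = 707.85 × 0.6408 = 453.590 g.
M(CuCO3) = 63.55 + 12.01 + 3(16.00) = 123.56 g/mol.
M(H2O) = 2(1.008) + 16.00 = 18.016 g/mol.
n(CuCO3) = 453.590 / 123.56 = 3.67101 mol.
Step 1 (CuCO3:CO2 = 1:1): theoretical n(CO2) = 3.67101 mol; at 92.85% yield, n(CO2) = 3.40853 mol.
Step 2 (CO2:H2O = 1:1): theoretical n(H2O) = 3.40853 mol, so theoretical mass = 3.40853 × 18.016 = 61.4082 g.
At 95.67% yield, actual mass of H2O = 61.4082 × 0.9567 = 58.7492 g.

58.749 g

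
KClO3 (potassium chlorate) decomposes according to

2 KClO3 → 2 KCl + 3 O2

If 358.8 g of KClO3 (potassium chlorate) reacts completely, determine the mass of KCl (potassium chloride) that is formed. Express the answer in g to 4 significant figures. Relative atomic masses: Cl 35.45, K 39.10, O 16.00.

M(KClO3) = 39.10 + 35.45 + 3(16.00) = 122.55 g/mol.
M(KCl) = 39.10 + 35.45 = 74.55 g/mol.
n(KClO3) = 358.80 g / 122.55 g/mol = 2.9278 mol.
From the equation the KClO3:KCl mole ratio is 2:2, so n(KCl) = 2.9278 × 2/2 = 2.9278 mol.
Mass of KCl = 2.9278 mol × 74.55 g/mol = 218.27 g.

218.3 g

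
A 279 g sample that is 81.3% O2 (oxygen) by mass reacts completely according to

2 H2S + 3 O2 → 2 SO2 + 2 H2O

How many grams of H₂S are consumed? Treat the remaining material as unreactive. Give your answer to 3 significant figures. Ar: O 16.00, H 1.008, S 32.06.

161 g

Mass of pure O2 = 279 g × 0.813 = 226.8 g.
M(O2) = 2(16.00) = 32.00 g/mol.
M(H2S) = 2(1.008) + 32.06 = 34.076 g/mol.
n(O2) = 226.8 g / 32.00 g/mol = 7.088 mol.
From the equation the O2:H2S mole ratio is 3:2, so n(H2S) = 7.088 × 2/3 = 4.726 mol.
Mass of H2S = 4.726 mol × 34.076 g/mol = 161.0 g.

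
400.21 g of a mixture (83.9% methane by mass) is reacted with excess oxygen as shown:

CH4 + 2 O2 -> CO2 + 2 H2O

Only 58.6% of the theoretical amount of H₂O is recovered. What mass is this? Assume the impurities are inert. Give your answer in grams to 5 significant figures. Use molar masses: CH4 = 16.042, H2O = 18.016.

Pure CH4 available = 400.21 g × 0.839 = 335.776 g.
n(CH4) = 335.776 g / 16.042 g/mol = 20.9311 mol.
From the equation the CH4:H2O mole ratio is 1:2, so n(H2O) = 20.9311 × 2/1 = 41.8621 mol.
Mass of H2O = 41.8621 mol × 18.016 g/mol = 754.188 g.
Actual mass collected = 754.188 g × 0.586 = 441.954 g.

441.95 g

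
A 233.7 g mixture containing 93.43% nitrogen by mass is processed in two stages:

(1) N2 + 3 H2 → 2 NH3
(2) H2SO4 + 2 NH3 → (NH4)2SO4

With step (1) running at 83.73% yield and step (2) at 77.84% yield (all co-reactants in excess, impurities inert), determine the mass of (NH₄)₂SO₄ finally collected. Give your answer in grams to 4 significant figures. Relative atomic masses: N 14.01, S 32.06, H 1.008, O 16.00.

671.1 g

Pure N2 = 233.7 × 0.9343 = 218.35 g.
M(N2) = 2(14.01) = 28.02 g/mol.
M((NH4)2SO4) = 2(14.01) + 8(1.008) + 32.06 + 4(16.00) = 132.144 g/mol.
n(N2) = 218.35 / 28.02 = 7.7925 mol.
Step 1 (N2:NH3 = 1:2): theoretical n(NH3) = 15.585 mol; at 83.73% yield, n(NH3) = 13.049 mol.
Step 2 (NH3:(NH4)2SO4 = 2:1): theoretical n((NH4)2SO4) = 6.5247 mol, so theoretical mass = 6.5247 × 132.144 = 862.19 g.
At 77.84% yield, actual mass of (NH4)2SO4 = 862.19 × 0.7784 = 671.13 g.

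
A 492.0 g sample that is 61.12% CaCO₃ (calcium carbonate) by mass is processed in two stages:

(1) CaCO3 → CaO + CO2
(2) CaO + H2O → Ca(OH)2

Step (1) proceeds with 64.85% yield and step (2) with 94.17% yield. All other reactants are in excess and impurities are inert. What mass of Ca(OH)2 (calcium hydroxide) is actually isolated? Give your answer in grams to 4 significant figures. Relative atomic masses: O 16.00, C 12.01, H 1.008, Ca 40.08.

135.9 g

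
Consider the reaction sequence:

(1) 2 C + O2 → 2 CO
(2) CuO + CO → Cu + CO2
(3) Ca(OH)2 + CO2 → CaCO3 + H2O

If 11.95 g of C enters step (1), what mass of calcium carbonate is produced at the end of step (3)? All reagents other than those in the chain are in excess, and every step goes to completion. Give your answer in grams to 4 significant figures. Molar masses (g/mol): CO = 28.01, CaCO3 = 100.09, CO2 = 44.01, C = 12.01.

n(C) = 11.95 / 12.01 = 0.99500 mol.
Reaction (1): C→CO ratio 2:2 ⇒ n(CO) = 0.99500 mol.
Reaction (2): CO→CO2 ratio 1:1 ⇒ n(CO2) = 0.99500 mol.
Reaction (3): CO2→CaCO3 ratio 1:1 ⇒ n(CaCO3) = 0.99500 mol.
Mass of CaCO3 = 0.99500 × 100.09 = 99.590 g.

99.59 g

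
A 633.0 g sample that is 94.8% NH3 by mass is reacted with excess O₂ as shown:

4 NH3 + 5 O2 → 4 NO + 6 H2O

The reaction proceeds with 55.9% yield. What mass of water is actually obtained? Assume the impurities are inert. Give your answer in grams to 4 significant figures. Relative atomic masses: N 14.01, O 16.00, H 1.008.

532.2 g

Pure NH3 available = 633.0 g × 0.948 = 600.08 g.
M(NH3) = 14.01 + 3(1.008) = 17.034 g/mol.
M(H2O) = 2(1.008) + 16.00 = 18.016 g/mol.
n(NH3) = 600.08 g / 17.034 g/mol = 35.229 mol.
From the equation the NH3:H2O mole ratio is 4:6, so n(H2O) = 35.229 × 6/4 = 52.843 mol.
Mass of H2O = 52.843 mol × 18.016 g/mol = 952.02 g.
Actual mass collected = 952.02 g × 0.559 = 532.18 g.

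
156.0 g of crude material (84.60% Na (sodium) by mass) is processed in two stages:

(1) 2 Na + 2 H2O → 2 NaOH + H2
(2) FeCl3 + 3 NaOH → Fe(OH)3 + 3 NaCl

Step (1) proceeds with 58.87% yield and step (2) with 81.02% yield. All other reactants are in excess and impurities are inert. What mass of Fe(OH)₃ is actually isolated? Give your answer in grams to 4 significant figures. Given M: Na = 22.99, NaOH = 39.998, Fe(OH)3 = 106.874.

Pure Na = 156.0 × 0.8460 = 131.98 g.
n(Na) = 131.98 / 22.99 = 5.7406 mol.
Step 1 (Na:NaOH = 2:2): theoretical n(NaOH) = 5.7406 mol; at 58.87% yield, n(NaOH) = 3.3795 mol.
Step 2 (NaOH:Fe(OH)3 = 3:1): theoretical n(Fe(OH)3) = 1.1265 mol, so theoretical mass = 1.1265 × 106.874 = 120.39 g.
At 81.02% yield, actual mass of Fe(OH)3 = 120.39 × 0.8102 = 97.542 g.

97.54 g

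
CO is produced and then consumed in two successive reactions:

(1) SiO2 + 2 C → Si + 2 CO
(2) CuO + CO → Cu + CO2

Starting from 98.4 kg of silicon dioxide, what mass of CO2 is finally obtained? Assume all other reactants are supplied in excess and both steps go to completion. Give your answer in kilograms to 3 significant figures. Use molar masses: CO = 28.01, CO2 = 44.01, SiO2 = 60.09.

98.4 kg = 98400 g.
n(SiO2) = 98400 / 60.09 = 1638 mol.
Step 1 gives a 1:2 ratio of SiO2 to CO, so n(CO) = 3275 mol.
In step 2 the CO:CO2 ratio is 1:1, so n(CO2) = 3275 mol.
Mass of CO2 = 3275 × 44.01 = 144100 g = 144 kg.

144 kg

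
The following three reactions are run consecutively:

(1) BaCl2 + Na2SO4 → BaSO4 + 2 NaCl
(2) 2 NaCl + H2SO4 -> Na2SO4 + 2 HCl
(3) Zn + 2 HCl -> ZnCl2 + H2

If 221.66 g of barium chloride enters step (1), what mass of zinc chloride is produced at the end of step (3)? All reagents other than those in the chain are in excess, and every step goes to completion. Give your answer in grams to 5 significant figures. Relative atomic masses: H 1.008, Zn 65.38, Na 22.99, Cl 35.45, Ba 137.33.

145.07 g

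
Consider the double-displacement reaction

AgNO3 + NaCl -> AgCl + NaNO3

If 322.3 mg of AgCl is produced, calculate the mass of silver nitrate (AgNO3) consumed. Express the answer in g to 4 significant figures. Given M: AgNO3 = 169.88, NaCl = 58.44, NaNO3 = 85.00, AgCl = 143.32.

Convert: 322.3 mg = 0.32230 g.
n(AgCl) = 0.32230 g / 143.32 g/mol = 0.0022488 mol.
From the equation the AgCl:AgNO3 mole ratio is 1:1, so n(AgNO3) = 0.0022488 × 1/1 = 0.0022488 mol.
Mass of AgNO3 = 0.0022488 mol × 169.88 g/mol = 0.38203 g.

0.3820 g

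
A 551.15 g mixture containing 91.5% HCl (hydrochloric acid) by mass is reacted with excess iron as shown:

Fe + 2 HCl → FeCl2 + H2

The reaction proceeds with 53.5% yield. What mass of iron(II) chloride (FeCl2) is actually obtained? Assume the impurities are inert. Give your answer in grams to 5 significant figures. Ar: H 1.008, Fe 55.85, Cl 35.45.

469.00 g

Pure HCl available = 551.15 g × 0.915 = 504.302 g.
M(HCl) = 1.008 + 35.45 = 36.458 g/mol.
M(FeCl2) = 55.85 + 2(35.45) = 126.75 g/mol.
n(HCl) = 504.302 g / 36.458 g/mol = 13.8324 mol.
From the equation the HCl:FeCl2 mole ratio is 2:1, so n(FeCl2) = 13.8324 × 1/2 = 6.91621 mol.
Mass of FeCl2 = 6.91621 mol × 126.75 g/mol = 876.629 g.
Actual mass collected = 876.629 g × 0.535 = 468.997 g.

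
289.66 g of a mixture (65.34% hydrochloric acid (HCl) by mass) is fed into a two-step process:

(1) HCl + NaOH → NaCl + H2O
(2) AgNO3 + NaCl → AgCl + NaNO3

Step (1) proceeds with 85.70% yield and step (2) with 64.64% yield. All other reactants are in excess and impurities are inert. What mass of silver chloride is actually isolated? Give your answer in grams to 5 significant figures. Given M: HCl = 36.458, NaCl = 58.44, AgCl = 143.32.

412.16 g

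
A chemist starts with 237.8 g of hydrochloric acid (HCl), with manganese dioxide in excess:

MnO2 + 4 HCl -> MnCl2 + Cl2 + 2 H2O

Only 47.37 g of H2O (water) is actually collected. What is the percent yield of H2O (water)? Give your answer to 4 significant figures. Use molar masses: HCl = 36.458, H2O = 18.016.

80.62 %

n(HCl) = 237.80 g / 36.458 g/mol = 6.5226 mol.
From the equation the HCl:H2O mole ratio is 4:2, so n(H2O) = 6.5226 × 2/4 = 3.2613 mol.
Mass of H2O = 3.2613 mol × 18.016 g/mol = 58.755 g.
This is the theoretical yield. Percent yield = 47.37 g / 58.755 g × 100% = 80.622%.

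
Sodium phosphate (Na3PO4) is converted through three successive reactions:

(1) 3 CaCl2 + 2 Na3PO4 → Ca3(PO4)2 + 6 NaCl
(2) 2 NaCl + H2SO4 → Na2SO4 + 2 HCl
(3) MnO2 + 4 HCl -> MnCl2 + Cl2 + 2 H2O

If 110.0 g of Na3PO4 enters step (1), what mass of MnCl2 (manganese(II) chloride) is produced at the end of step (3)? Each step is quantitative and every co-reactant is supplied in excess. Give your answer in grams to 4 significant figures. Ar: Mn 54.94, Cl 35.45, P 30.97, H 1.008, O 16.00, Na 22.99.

M(Na3PO4) = 3(22.99) + 30.97 + 4(16.00) = 163.94 g/mol.
M(MnCl2) = 54.94 + 2(35.45) = 125.84 g/mol.
n(Na3PO4) = 110.0 / 163.94 = 0.67098 mol.
Reaction (1): Na3PO4→NaCl ratio 2:6 ⇒ n(NaCl) = 2.0129 mol.
Reaction (2): NaCl→HCl ratio 2:2 ⇒ n(HCl) = 2.0129 mol.
Reaction (3): HCl→MnCl2 ratio 4:1 ⇒ n(MnCl2) = 0.50323 mol.
Mass of MnCl2 = 0.50323 × 125.84 = 63.327 g.

63.33 g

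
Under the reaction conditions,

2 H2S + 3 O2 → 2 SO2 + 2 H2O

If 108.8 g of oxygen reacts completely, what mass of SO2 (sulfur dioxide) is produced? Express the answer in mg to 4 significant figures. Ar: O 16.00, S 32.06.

145200 mg

M(O2) = 2(16.00) = 32.00 g/mol.
M(SO2) = 32.06 + 2(16.00) = 64.06 g/mol.
n(O2) = 108.80 g / 32.00 g/mol = 3.4000 mol.
From the equation the O2:SO2 mole ratio is 3:2, so n(SO2) = 3.4000 × 2/3 = 2.2667 mol.
Mass of SO2 = 2.2667 mol × 64.06 g/mol = 145.20 g.
Converting to mg: 145.20 g = 145200 mg.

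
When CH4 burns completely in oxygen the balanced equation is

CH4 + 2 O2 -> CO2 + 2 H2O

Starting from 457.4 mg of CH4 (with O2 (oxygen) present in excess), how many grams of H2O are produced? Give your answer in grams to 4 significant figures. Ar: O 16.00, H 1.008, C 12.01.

M(CH4) = 12.01 + 4(1.008) = 16.042 g/mol.
M(H2O) = 2(1.008) + 16.00 = 18.016 g/mol.
Convert: 457.4 mg = 0.45740 g.
n(CH4) = 0.45740 g / 16.042 g/mol = 0.028513 mol.
From the equation the CH4:H2O mole ratio is 1:2, so n(H2O) = 0.028513 × 2/1 = 0.057025 mol.
Mass of H2O = 0.057025 mol × 18.016 g/mol = 1.0274 g.

1.027 g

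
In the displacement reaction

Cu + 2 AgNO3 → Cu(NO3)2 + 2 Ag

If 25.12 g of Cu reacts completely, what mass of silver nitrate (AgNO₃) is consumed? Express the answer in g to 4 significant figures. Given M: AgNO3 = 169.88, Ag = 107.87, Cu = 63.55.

n(Cu) = 25.120 g / 63.55 g/mol = 0.39528 mol.
From the equation the Cu:AgNO3 mole ratio is 1:2, so n(AgNO3) = 0.39528 × 2/1 = 0.79056 mol.
Mass of AgNO3 = 0.79056 mol × 169.88 g/mol = 134.30 g.

134.3 g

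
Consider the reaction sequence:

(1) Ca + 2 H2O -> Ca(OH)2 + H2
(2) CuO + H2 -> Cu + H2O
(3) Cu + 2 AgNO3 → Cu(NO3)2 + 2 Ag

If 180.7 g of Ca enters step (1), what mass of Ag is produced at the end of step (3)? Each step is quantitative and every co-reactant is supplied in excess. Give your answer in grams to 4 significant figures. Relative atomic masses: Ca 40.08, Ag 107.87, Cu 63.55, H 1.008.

972.7 g

M(Ca) = 40.08 g/mol.
M(Ag) = 107.87 g/mol.
n(Ca) = 180.7 / 40.08 = 4.5085 mol.
Reaction (1): Ca→H2 ratio 1:1 ⇒ n(H2) = 4.5085 mol.
Reaction (2): H2→Cu ratio 1:1 ⇒ n(Cu) = 4.5085 mol.
Reaction (3): Cu→Ag ratio 1:2 ⇒ n(Ag) = 9.0170 mol.
Mass of Ag = 9.0170 × 107.87 = 972.66 g.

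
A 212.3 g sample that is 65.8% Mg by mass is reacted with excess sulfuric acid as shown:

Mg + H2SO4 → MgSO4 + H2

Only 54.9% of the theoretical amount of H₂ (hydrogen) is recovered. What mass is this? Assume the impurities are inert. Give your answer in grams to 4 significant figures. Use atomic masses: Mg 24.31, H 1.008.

6.360 g

Pure Mg available = 212.3 g × 0.658 = 139.69 g.
M(Mg) = 24.31 g/mol.
M(H2) = 2(1.008) = 2.016 g/mol.
n(Mg) = 139.69 g / 24.31 g/mol = 5.7463 mol.
From the equation the Mg:H2 mole ratio is 1:1, so n(H2) = 5.7463 × 1/1 = 5.7463 mol.
Mass of H2 = 5.7463 mol × 2.016 g/mol = 11.585 g.
Actual mass collected = 11.585 g × 0.549 = 6.3600 g.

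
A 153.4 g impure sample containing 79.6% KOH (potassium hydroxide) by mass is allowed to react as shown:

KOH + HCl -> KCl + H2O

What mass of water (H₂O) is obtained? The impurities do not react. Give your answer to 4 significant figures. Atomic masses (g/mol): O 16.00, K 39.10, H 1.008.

39.21 g

Mass of pure KOH = 153.4 g × 0.796 = 122.11 g.
M(KOH) = 39.10 + 16.00 + 1.008 = 56.108 g/mol.
M(H2O) = 2(1.008) + 16.00 = 18.016 g/mol.
n(KOH) = 122.11 g / 56.108 g/mol = 2.1763 mol.
From the equation the KOH:H2O mole ratio is 1:1, so n(H2O) = 2.1763 × 1/1 = 2.1763 mol.
Mass of H2O = 2.1763 mol × 18.016 g/mol = 39.208 g.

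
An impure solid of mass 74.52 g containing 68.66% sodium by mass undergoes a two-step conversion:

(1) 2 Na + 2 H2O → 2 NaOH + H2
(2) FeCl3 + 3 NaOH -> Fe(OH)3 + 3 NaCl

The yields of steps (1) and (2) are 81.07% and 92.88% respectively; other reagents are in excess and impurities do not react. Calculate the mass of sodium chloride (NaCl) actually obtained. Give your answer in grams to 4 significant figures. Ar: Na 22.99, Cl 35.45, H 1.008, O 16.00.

97.93 g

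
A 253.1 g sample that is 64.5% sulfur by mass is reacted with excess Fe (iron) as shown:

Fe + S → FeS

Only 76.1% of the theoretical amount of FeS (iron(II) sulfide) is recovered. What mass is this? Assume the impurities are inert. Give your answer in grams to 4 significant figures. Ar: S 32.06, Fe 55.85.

Pure S available = 253.1 g × 0.645 = 163.25 g.
M(S) = 32.06 g/mol.
M(FeS) = 55.85 + 32.06 = 87.91 g/mol.
n(S) = 163.25 g / 32.06 g/mol = 5.0920 mol.
From the equation the S:FeS mole ratio is 1:1, so n(FeS) = 5.0920 × 1/1 = 5.0920 mol.
Mass of FeS = 5.0920 mol × 87.91 g/mol = 447.64 g.
Actual mass collected = 447.64 g × 0.761 = 340.65 g.

340.7 g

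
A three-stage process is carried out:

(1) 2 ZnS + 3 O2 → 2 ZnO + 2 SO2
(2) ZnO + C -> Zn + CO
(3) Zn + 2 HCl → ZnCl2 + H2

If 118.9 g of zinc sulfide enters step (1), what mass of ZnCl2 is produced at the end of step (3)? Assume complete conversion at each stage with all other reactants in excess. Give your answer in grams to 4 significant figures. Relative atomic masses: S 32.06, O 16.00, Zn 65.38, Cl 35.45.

166.3 g

M(ZnS) = 65.38 + 32.06 = 97.44 g/mol.
M(ZnCl2) = 65.38 + 2(35.45) = 136.28 g/mol.
n(ZnS) = 118.9 / 97.44 = 1.2202 mol.
Reaction (1): ZnS→ZnO ratio 2:2 ⇒ n(ZnO) = 1.2202 mol.
Reaction (2): ZnO→Zn ratio 1:1 ⇒ n(Zn) = 1.2202 mol.
Reaction (3): Zn→ZnCl2 ratio 1:1 ⇒ n(ZnCl2) = 1.2202 mol.
Mass of ZnCl2 = 1.2202 × 136.28 = 166.29 g.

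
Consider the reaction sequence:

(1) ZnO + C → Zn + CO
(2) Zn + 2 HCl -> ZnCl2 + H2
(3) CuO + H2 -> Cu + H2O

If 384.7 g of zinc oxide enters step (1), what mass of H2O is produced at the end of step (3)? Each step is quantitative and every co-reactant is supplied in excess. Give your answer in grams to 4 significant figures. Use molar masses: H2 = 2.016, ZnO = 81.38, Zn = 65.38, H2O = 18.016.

85.17 g

n(ZnO) = 384.7 / 81.38 = 4.7272 mol.
Reaction (1): ZnO→Zn ratio 1:1 ⇒ n(Zn) = 4.7272 mol.
Reaction (2): Zn→H2 ratio 1:1 ⇒ n(H2) = 4.7272 mol.
Reaction (3): H2→H2O ratio 1:1 ⇒ n(H2O) = 4.7272 mol.
Mass of H2O = 4.7272 × 18.016 = 85.165 g.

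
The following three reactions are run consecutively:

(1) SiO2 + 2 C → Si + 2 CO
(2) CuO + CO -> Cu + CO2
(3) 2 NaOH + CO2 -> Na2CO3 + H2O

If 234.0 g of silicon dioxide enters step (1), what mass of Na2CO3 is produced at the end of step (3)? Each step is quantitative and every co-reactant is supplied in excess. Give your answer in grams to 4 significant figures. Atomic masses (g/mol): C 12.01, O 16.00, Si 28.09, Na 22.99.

M(SiO2) = 28.09 + 2(16.00) = 60.09 g/mol.
M(Na2CO3) = 2(22.99) + 12.01 + 3(16.00) = 105.99 g/mol.
n(SiO2) = 234.0 / 60.09 = 3.8942 mol.
Reaction (1): SiO2→CO ratio 1:2 ⇒ n(CO) = 7.7883 mol.
Reaction (2): CO→CO2 ratio 1:1 ⇒ n(CO2) = 7.7883 mol.
Reaction (3): CO2→Na2CO3 ratio 1:1 ⇒ n(Na2CO3) = 7.7883 mol.
Mass of Na2CO3 = 7.7883 × 105.99 = 825.48 g.

825.5 g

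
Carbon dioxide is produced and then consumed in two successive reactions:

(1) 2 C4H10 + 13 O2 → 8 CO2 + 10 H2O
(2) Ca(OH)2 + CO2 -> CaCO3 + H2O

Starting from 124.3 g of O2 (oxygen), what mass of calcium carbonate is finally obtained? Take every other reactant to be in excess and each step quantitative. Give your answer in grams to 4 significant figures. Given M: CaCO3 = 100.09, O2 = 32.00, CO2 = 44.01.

n(O2) = 124.30 / 32.00 = 3.8844 mol.
Step 1 gives a 13:8 ratio of O2 to CO2, so n(CO2) = 2.3904 mol.
In step 2 the CO2:CaCO3 ratio is 1:1, so n(CaCO3) = 2.3904 mol.
Mass of CaCO3 = 2.3904 × 100.09 = 239.25 g.

239.3 g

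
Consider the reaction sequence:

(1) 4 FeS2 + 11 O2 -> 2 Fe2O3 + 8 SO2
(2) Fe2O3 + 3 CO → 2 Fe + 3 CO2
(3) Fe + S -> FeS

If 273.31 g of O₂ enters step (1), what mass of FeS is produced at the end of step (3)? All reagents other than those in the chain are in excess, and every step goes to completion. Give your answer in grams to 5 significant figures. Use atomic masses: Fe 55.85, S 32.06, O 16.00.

M(O2) = 2(16.00) = 32.00 g/mol.
M(FeS) = 55.85 + 32.06 = 87.91 g/mol.
n(O2) = 273.31 / 32.00 = 8.54094 mol.
Reaction (1): O2→Fe2O3 ratio 11:2 ⇒ n(Fe2O3) = 1.55290 mol.
Reaction (2): Fe2O3→Fe ratio 1:2 ⇒ n(Fe) = 3.10580 mol.
Reaction (3): Fe→FeS ratio 1:1 ⇒ n(FeS) = 3.10580 mol.
Mass of FeS = 3.10580 × 87.91 = 273.030 g.

273.03 g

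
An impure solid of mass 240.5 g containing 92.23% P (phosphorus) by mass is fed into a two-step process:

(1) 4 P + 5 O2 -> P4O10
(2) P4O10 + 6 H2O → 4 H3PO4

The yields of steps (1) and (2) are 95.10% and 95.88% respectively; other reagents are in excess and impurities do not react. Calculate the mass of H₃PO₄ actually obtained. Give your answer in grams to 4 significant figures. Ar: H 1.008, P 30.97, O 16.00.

640.0 g

Pure P = 240.5 × 0.9223 = 221.81 g.
M(P) = 30.97 g/mol.
M(H3PO4) = 3(1.008) + 30.97 + 4(16.00) = 97.994 g/mol.
n(P) = 221.81 / 30.97 = 7.1622 mol.
Step 1 (P:P4O10 = 4:1): theoretical n(P4O10) = 1.7905 mol; at 95.10% yield, n(P4O10) = 1.7028 mol.
Step 2 (P4O10:H3PO4 = 1:4): theoretical n(H3PO4) = 6.8112 mol, so theoretical mass = 6.8112 × 97.994 = 667.46 g.
At 95.88% yield, actual mass of H3PO4 = 667.46 × 0.9588 = 639.96 g.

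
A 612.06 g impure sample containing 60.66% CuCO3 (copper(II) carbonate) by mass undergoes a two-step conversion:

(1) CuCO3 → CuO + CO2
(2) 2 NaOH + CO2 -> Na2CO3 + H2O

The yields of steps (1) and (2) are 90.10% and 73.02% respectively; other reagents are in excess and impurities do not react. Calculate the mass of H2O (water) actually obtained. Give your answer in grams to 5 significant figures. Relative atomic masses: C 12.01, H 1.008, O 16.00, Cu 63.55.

Pure CuCO3 = 612.06 × 0.6066 = 371.276 g.
M(CuCO3) = 63.55 + 12.01 + 3(16.00) = 123.56 g/mol.
M(H2O) = 2(1.008) + 16.00 = 18.016 g/mol.
n(CuCO3) = 371.276 / 123.56 = 3.00482 mol.
Step 1 (CuCO3:CO2 = 1:1): theoretical n(CO2) = 3.00482 mol; at 90.10% yield, n(CO2) = 2.70734 mol.
Step 2 (CO2:H2O = 1:1): theoretical n(H2O) = 2.70734 mol, so theoretical mass = 2.70734 × 18.016 = 48.7755 g.
At 73.02% yield, actual mass of H2O = 48.7755 × 0.7302 = 35.6159 g.

35.616 g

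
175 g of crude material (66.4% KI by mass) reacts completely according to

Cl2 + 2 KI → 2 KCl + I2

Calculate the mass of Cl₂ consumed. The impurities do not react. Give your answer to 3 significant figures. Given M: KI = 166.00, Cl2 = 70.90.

Mass of pure KI = 175 g × 0.664 = 116.2 g.
n(KI) = 116.2 g / 166.00 g/mol = 0.7000 mol.
From the equation the KI:Cl2 mole ratio is 2:1, so n(Cl2) = 0.7000 × 1/2 = 0.3500 mol.
Mass of Cl2 = 0.3500 mol × 70.90 g/mol = 24.82 g.

24.8 g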